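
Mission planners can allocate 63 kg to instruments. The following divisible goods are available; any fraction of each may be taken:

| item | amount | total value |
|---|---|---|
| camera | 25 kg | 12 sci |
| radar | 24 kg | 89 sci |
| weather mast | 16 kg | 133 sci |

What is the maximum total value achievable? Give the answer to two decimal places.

233.04

Take in order of value per unit:
- weather mast (133/16 per unit): all 16 → value 133, running total 133.00
- radar (89/24 per unit): all 24 → value 89, running total 222.00
- camera (12/25 per unit): 23 of 25 → value 23×12/25 = 11.0400, running total 233.04
Total 233.04.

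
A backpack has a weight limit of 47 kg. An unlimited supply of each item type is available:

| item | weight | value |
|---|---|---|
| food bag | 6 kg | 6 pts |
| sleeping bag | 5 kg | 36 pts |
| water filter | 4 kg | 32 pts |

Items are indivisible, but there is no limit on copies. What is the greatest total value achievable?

Best value-per-unit is water filter at 32/4; filling with it alone gives 11×32 = 352.
Optimal mix: 3×sleeping bag + 8×water filter → weight 47, value 364.

364 pts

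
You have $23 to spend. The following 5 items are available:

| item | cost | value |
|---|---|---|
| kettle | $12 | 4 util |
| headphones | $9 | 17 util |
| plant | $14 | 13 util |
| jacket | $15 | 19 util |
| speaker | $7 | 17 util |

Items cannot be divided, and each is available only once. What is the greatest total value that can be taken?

36 util

This is a 0/1 knapsack; check combinations near the capacity.
- jacket+speaker: cost 15+7=22, value 19+17=36
- headphones+speaker: cost 9+7=16, value 17+17=34
- plant+speaker: cost 14+7=21, value 13+17=30
- headphones+plant: cost 9+14=23, value 17+13=30
Best: 36 util.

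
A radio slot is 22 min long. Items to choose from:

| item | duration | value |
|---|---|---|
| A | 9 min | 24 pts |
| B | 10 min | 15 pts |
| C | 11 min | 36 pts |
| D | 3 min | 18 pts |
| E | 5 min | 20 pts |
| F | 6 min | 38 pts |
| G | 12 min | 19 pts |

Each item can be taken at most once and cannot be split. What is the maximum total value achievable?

Check high-value combinations within 22 min:
- C+E+F: duration 11+5+6=22, value 36+20+38=94
- C+D+F: duration 11+3+6=20, value 36+18+38=92
- A+E+F: duration 9+5+6=20, value 24+20+38=82
- A+D+F: duration 9+3+6=18, value 24+18+38=80
- D+E+F: duration 3+5+6=14, value 18+20+38=76
Best: 94 pts.

94 pts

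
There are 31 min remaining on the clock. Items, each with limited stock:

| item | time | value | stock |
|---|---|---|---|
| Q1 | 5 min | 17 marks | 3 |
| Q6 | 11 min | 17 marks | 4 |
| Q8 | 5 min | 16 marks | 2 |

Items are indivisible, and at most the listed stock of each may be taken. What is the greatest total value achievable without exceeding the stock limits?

Top feasible selections:
- 3×Q1 + 1×Q6 + 1×Q8: time 31, value 84
- 3×Q1 + 2×Q8: time 25, value 83
- 2×Q1 + 1×Q6 + 2×Q8: time 31, value 83
Best: 84 marks.

84 marks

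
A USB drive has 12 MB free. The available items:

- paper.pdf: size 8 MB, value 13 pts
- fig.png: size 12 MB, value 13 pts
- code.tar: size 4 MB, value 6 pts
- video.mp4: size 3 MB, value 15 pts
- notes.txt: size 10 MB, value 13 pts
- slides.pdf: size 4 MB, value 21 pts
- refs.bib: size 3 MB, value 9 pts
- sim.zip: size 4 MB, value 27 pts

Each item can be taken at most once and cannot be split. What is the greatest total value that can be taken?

Check high-value combinations within 12 MB:
- video.mp4+slides.pdf+sim.zip: size 3+4+4=11, value 15+21+27=63
- slides.pdf+refs.bib+sim.zip: size 4+3+4=11, value 21+9+27=57
- code.tar+slides.pdf+sim.zip: size 4+4+4=12, value 6+21+27=54
- video.mp4+refs.bib+sim.zip: size 3+3+4=10, value 15+9+27=51
Best: 63 pts.

63 pts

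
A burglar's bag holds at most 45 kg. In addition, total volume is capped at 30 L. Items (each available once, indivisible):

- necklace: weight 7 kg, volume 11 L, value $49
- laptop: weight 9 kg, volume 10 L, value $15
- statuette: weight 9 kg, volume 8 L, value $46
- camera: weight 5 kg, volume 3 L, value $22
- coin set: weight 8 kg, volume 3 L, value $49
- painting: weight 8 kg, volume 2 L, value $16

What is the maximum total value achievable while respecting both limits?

Feasible sets respecting both limits:
- necklace+statuette+camera+coin set+painting: weight 37, volume 27, value 182
- necklace+statuette+camera+coin set: weight 29, volume 25, value 166
- necklace+statuette+coin set+painting: weight 32, volume 24, value 160
Best: $182.

$182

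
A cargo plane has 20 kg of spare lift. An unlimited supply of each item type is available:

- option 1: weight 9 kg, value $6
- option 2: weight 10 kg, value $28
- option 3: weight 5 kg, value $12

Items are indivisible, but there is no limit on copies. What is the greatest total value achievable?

Best value-per-unit is option 2 at 28/10, and filling with it alone uses weight 2×10=20. No mix of the others beats 2×28 = 56.

$56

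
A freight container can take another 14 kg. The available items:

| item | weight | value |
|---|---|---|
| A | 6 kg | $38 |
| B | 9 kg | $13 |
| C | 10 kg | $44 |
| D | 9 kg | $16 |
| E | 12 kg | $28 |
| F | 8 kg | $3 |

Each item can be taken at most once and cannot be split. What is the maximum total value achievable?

$44

This is a 0/1 knapsack; check combinations near the capacity.
- C: weight 10, value 44
- A+F: weight 6+8=14, value 38+3=41
- A: weight 6, value 38
- E: weight 12, value 28
Best: $44.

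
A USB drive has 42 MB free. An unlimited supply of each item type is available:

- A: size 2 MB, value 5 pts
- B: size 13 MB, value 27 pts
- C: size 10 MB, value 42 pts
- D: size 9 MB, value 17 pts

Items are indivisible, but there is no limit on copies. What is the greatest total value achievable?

173 pts

Best value-per-unit is C at 42/10; filling with it alone gives 4×42 = 168.
Optimal mix: 1×A + 4×C → size 42, value 173.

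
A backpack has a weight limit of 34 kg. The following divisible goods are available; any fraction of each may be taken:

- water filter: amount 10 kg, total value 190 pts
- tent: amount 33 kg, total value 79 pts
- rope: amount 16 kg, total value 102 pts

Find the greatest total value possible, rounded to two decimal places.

311.15

Take in order of value per unit:
- water filter (190/10 per unit): all 10 → value 190, running total 190.00
- rope (102/16 per unit): all 16 → value 102, running total 292.00
- tent (79/33 per unit): 8 of 33 → value 8×79/33 = 19.1515, running total 311.15
Total 311.15.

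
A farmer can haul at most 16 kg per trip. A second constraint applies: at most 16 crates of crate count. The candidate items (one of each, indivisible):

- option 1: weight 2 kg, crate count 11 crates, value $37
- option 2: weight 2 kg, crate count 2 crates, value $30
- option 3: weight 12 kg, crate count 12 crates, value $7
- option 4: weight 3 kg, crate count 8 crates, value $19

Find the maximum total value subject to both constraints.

$67

Feasible sets respecting both limits:
- option 1+option 2: weight 4, crate count 13, value 67
- option 2+option 4: weight 5, crate count 10, value 49
- option 1: weight 2, crate count 11, value 37
- option 2+option 3: weight 14, crate count 14, value 37
Best: $67.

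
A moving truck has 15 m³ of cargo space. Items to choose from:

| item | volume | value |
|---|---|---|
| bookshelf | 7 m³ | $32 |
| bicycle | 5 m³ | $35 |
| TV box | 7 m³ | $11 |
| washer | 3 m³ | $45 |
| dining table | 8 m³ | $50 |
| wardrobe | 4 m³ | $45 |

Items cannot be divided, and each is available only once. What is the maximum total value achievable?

$140

Check high-value combinations within 15 m³:
- washer+dining table+wardrobe: volume 3+8+4=15, value 45+50+45=140
- bicycle+washer+wardrobe: volume 5+3+4=12, value 35+45+45=125
- bookshelf+washer+wardrobe: volume 7+3+4=14, value 32+45+45=122
- bookshelf+bicycle+washer: volume 7+5+3=15, value 32+35+45=112
Best: $140.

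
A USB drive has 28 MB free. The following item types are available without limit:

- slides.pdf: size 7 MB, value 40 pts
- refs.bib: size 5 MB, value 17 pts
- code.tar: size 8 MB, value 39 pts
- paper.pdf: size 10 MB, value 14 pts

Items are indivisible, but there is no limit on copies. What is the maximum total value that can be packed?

Best value-per-unit is slides.pdf at 40/7, and filling with it alone uses size 4×7=28. No mix of the others beats 4×40 = 160.

160 pts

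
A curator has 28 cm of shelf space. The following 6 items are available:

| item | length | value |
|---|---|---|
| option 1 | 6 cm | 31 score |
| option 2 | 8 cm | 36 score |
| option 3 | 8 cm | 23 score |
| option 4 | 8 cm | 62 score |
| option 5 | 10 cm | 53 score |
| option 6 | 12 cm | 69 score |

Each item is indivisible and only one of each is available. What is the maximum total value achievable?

167 score

Check high-value combinations within 28 cm:
- option 2+option 4+option 6: length 8+8+12=28, value 36+62+69=167
- option 1+option 4+option 6: length 6+8+12=26, value 31+62+69=162
- option 3+option 4+option 6: length 8+8+12=28, value 23+62+69=154
Best: 167 score.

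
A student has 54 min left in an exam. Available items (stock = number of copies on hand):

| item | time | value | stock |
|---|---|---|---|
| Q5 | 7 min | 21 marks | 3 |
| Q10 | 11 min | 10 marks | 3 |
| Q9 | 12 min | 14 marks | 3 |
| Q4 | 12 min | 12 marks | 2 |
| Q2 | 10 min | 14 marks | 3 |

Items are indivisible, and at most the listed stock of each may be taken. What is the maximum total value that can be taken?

Top feasible selections:
- 3×Q5 + 3×Q2: time 51, value 105
- 3×Q5 + 1×Q9 + 2×Q2: time 53, value 105
- 3×Q5 + 1×Q4 + 2×Q2: time 53, value 103
- 3×Q5 + 1×Q10 + 2×Q2: time 52, value 101
Best: 105 marks.

105 marks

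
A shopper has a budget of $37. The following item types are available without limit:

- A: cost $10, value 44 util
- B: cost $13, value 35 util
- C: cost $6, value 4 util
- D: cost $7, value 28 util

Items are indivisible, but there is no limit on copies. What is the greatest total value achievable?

Best value-per-unit is A at 44/10; filling with it alone gives 3×44 = 132.
Optimal mix: 3×A + 1×D → cost 37, value 160.

160 util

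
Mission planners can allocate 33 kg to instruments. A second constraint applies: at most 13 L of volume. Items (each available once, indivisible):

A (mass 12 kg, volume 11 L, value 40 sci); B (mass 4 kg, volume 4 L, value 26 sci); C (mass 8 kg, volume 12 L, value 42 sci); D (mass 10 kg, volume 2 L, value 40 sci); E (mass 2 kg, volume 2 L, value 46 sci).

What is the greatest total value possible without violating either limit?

Feasible sets respecting both limits:
- B+D+E: mass 16, volume 8, value 112
- A+E: mass 14, volume 13, value 86
- D+E: mass 12, volume 4, value 86
- A+D: mass 22, volume 13, value 80
Best: 112 sci.

112 sci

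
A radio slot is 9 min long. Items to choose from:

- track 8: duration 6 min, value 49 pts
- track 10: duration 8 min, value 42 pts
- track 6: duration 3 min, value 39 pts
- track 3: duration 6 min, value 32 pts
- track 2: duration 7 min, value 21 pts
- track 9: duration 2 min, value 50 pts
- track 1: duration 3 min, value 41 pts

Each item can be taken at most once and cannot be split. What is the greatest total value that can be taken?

Check high-value combinations within 9 min:
- track 6+track 9+track 1: duration 3+2+3=8, value 39+50+41=130
- track 8+track 9: duration 6+2=8, value 49+50=99
- track 9+track 1: duration 2+3=5, value 50+41=91
- track 8+track 1: duration 6+3=9, value 49+41=90
Best: 130 pts.

130 pts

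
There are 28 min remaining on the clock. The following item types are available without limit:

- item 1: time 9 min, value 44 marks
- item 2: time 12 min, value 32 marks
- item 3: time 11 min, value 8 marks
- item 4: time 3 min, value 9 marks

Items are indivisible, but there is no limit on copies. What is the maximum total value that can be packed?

132 marks

Best value-per-unit is item 1 at 44/9, and filling with it alone uses time 3×9=27. No mix of the others beats 3×44 = 132.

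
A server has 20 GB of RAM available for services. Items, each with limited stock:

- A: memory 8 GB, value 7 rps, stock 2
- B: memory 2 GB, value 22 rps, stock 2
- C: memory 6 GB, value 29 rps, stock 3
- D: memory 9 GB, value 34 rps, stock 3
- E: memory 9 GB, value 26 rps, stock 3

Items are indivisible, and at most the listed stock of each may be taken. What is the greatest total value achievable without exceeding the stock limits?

109 rps

Top feasible selections:
- 1×B + 3×C: memory 20, value 109
- 2×B + 1×C + 1×D: memory 19, value 107
- 2×B + 2×C: memory 16, value 102
Best: 109 rps.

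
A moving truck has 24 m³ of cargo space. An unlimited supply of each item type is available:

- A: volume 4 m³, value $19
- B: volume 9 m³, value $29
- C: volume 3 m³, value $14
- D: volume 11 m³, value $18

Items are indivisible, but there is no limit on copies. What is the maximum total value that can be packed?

Best value-per-unit is A at 19/4, and filling with it alone uses volume 6×4=24. No mix of the others beats 6×19 = 114.

$114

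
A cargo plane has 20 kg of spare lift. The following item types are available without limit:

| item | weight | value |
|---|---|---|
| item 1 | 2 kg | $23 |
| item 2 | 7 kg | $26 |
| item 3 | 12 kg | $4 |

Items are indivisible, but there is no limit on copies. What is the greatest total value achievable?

$230

Best value-per-unit is item 1 at 23/2, and filling with it alone uses weight 10×2=20. No mix of the others beats 10×23 = 230.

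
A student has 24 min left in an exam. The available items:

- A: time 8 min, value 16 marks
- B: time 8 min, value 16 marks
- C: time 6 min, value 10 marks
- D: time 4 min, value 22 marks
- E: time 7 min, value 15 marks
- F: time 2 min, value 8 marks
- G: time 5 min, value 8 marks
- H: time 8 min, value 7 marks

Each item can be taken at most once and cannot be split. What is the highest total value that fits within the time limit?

Check high-value combinations within 24 min:
- C+D+E+F+G: time 6+4+7+2+5=24, value 10+22+15+8+8=63
- A+B+D+F: time 8+8+4+2=22, value 16+16+22+8=62
- A+D+E+F: time 8+4+7+2=21, value 16+22+15+8=61
Best: 63 marks.

63 marks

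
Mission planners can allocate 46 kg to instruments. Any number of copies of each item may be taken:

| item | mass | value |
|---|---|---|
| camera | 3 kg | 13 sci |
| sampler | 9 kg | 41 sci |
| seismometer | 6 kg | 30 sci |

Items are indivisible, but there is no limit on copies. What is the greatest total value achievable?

Best value-per-unit is seismometer at 30/6; filling with it alone gives 7×30 = 210.
Optimal mix: 1×camera + 7×seismometer → mass 45, value 223.

223 sci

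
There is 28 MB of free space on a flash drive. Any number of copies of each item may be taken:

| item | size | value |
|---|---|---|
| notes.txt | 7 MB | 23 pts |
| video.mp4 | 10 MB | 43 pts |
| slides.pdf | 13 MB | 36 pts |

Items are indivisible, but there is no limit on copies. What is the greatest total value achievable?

109 pts

Best value-per-unit is video.mp4 at 43/10; filling with it alone gives 2×43 = 86.
Optimal mix: 1×notes.txt + 2×video.mp4 → size 27, value 109.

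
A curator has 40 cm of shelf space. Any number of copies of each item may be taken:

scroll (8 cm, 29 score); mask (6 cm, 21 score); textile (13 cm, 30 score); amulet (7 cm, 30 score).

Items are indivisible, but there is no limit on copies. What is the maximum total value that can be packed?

Best value-per-unit is amulet at 30/7; filling with it alone gives 5×30 = 150.
Optimal mix: 2×mask + 4×amulet → length 40, value 162.

162 score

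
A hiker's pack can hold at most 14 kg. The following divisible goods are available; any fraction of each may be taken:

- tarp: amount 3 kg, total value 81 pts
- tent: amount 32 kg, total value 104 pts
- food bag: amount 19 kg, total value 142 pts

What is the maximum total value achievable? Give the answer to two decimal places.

163.21

Take in order of value per unit:
- tarp (81/3 per unit): all 3 → value 81, running total 81.00
- food bag (142/19 per unit): 11 of 19 → value 11×142/19 = 82.2105, running total 163.21
Total 163.21.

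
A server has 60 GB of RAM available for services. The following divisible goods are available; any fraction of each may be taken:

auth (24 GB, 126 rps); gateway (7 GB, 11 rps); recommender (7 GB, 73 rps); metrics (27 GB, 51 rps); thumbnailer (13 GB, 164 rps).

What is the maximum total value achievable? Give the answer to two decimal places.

Take in order of value per unit:
- thumbnailer (164/13 per unit): all 13 → value 164, running total 164.00
- recommender (73/7 per unit): all 7 → value 73, running total 237.00
- auth (126/24 per unit): all 24 → value 126, running total 363.00
- metrics (51/27 per unit): 16 of 27 → value 16×51/27 = 30.2222, running total 393.22
Total 393.22.

393.22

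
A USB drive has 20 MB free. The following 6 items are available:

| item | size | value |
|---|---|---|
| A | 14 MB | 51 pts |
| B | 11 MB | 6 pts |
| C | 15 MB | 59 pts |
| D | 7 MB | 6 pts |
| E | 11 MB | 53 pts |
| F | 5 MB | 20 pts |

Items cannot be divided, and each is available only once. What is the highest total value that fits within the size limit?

79 pts

This is a 0/1 knapsack; check combinations near the capacity.
- C+F: size 15+5=20, value 59+20=79
- E+F: size 11+5=16, value 53+20=73
- A+F: size 14+5=19, value 51+20=71
- C: size 15, value 59
- D+E: size 7+11=18, value 6+53=59
Best: 79 pts.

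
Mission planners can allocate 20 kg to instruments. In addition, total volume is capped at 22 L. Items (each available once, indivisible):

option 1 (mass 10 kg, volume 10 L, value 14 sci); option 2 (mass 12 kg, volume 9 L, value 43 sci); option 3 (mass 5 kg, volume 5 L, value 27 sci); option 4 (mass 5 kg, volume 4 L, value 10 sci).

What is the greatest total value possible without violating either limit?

70 sci

Feasible sets respecting both limits:
- option 2+option 3: mass 17, volume 14, value 70
- option 2+option 4: mass 17, volume 13, value 53
- option 1+option 3+option 4: mass 20, volume 19, value 51
- option 2: mass 12, volume 9, value 43
Best: 70 sci.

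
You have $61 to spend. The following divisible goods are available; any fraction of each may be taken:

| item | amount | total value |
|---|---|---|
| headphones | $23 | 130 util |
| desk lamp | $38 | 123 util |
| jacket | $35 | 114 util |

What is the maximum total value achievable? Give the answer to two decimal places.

Take in order of value per unit:
- headphones (130/23 per unit): all 23 → value 130, running total 130.00
- jacket (114/35 per unit): all 35 → value 114, running total 244.00
- desk lamp (123/38 per unit): 3 of 38 → value 3×123/38 = 9.7105, running total 253.71
Total 253.71.

253.71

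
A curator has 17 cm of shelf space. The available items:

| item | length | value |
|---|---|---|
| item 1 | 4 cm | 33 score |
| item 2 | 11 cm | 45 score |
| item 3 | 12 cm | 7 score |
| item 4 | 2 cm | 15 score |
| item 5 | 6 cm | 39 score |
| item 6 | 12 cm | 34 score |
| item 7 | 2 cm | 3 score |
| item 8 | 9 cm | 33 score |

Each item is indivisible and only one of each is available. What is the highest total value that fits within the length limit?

Check high-value combinations within 17 cm:
- item 1+item 2+item 4: length 4+11+2=17, value 33+45+15=93
- item 1+item 4+item 5+item 7: length 4+2+6+2=14, value 33+15+39+3=90
- item 1+item 4+item 5: length 4+2+6=12, value 33+15+39=87
- item 4+item 5+item 8: length 2+6+9=17, value 15+39+33=87
- item 2+item 5: length 11+6=17, value 45+39=84
Best: 93 score.

93 score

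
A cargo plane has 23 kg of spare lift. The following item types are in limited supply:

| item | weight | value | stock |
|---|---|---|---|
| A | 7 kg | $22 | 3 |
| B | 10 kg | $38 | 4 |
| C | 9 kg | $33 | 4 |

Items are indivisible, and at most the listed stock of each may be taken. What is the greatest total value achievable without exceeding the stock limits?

Top feasible selections:
- 2×A + 1×C: weight 23, value 77
- 2×B: weight 20, value 76
Best: $77.

$77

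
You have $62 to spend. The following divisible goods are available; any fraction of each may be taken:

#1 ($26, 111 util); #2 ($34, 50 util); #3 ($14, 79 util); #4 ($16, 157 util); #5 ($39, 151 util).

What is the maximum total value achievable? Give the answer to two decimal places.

370.23

Take in order of value per unit:
- #4 (157/16 per unit): all 16 → value 157, running total 157.00
- #3 (79/14 per unit): all 14 → value 79, running total 236.00
- #1 (111/26 per unit): all 26 → value 111, running total 347.00
- #5 (151/39 per unit): 6 of 39 → value 6×151/39 = 23.2308, running total 370.23
Total 370.23.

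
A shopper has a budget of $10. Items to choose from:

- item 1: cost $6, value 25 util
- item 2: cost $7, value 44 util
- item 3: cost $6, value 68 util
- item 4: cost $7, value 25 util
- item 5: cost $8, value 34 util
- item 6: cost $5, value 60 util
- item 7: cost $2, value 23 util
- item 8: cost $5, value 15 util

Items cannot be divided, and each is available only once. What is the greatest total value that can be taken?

91 util

Check high-value combinations within $10:
- item 3+item 7: cost 6+2=8, value 68+23=91
- item 6+item 7: cost 5+2=7, value 60+23=83
- item 6+item 8: cost 5+5=10, value 60+15=75
- item 3: cost 6, value 68
Best: 91 util.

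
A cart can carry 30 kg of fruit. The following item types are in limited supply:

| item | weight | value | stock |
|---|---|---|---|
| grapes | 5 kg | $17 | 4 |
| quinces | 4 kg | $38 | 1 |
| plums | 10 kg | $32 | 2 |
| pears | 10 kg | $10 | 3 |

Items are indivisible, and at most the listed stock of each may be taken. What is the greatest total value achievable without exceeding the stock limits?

$121

Best selections within weight 30 and stock limits:
- 3×grapes + 1×quinces + 1×plums: weight 29, value 121
- 1×grapes + 1×quinces + 2×plums: weight 29, value 119
- 4×grapes + 1×quinces: weight 24, value 106
Best: $121.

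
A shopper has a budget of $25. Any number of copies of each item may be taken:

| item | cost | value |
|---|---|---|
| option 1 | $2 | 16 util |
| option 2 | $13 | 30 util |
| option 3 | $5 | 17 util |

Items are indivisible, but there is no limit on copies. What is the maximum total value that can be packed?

192 util

Best value-per-unit is option 1 at 16/2, and filling with it alone uses cost 12×2=24. No mix of the others beats 12×16 = 192.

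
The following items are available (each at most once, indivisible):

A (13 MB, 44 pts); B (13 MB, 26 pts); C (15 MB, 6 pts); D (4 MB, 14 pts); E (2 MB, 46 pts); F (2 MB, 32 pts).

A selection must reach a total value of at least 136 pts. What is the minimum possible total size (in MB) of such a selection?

21

Subsets with value ≥ 136, sorted by total size:
- A+D+E+F: size 21, value 136
- A+B+E+F: size 30, value 148
- A+B+D+E+F: size 34, value 162
- A+C+D+E+F: size 36, value 142
Minimum size: 21 MB.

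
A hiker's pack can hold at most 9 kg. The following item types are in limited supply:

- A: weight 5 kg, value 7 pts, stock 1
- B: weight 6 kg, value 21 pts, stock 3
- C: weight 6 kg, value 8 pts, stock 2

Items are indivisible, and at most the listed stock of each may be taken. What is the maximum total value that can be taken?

Top feasible selections:
- 1×B: weight 6, value 21
- 1×C: weight 6, value 8
- 1×A: weight 5, value 7
Best: 21 pts.

21 pts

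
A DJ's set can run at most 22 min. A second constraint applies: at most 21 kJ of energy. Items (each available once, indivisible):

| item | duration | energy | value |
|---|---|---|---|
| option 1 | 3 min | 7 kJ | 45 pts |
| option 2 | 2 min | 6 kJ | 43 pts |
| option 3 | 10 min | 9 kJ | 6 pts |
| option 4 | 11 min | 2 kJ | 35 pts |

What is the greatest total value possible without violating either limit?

Feasible sets respecting both limits:
- option 1+option 2+option 4: duration 16, energy 15, value 123
- option 1+option 2: duration 5, energy 13, value 88
- option 1+option 4: duration 14, energy 9, value 80
Best: 123 pts.

123 pts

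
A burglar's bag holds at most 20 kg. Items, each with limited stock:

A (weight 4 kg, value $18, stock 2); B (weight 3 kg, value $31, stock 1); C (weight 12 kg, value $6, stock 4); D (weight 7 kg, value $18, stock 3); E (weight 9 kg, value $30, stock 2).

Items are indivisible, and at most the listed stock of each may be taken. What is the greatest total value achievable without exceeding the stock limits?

$97

Best selections within weight 20 and stock limits:
- 2×A + 1×B + 1×E: weight 20, value 97
- 2×A + 1×B + 1×D: weight 18, value 85
- 1×A + 1×B + 1×E: weight 16, value 79
Best: $97.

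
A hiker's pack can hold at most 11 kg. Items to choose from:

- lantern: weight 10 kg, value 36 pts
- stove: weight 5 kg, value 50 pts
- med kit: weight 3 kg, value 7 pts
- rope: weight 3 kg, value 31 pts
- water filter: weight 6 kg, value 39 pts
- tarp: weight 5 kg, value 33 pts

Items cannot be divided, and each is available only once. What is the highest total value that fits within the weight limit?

This is a 0/1 knapsack; check combinations near the capacity.
- stove+water filter: weight 5+6=11, value 50+39=89
- stove+med kit+rope: weight 5+3+3=11, value 50+7+31=88
- stove+tarp: weight 5+5=10, value 50+33=83
- stove+rope: weight 5+3=8, value 50+31=81
Best: 89 pts.

89 pts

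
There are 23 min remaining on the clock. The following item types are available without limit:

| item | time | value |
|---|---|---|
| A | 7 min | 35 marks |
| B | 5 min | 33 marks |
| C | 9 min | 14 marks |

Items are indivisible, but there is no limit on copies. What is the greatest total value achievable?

Best value-per-unit is B at 33/5; filling with it alone gives 4×33 = 132.
Optimal mix: 1×A + 3×B → time 22, value 134.

134 marks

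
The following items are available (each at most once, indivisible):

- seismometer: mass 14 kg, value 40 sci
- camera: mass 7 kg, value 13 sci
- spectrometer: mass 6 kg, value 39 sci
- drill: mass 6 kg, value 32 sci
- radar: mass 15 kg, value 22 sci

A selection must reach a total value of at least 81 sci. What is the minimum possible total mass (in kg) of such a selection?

Subsets with value ≥ 81, sorted by total mass:
- camera+spectrometer+drill: mass 19, value 84
- seismometer+spectrometer+drill: mass 26, value 111
- spectrometer+drill+radar: mass 27, value 93
Minimum mass: 19 kg.

19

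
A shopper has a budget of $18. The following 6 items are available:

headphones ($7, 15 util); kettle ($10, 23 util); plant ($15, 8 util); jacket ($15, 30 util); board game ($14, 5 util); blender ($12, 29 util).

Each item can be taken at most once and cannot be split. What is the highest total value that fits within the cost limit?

Check high-value combinations within $18:
- headphones+kettle: cost 7+10=17, value 15+23=38
- jacket: cost 15, value 30
- blender: cost 12, value 29
- kettle: cost 10, value 23
- headphones: cost 7, value 15
Best: 38 util.

38 util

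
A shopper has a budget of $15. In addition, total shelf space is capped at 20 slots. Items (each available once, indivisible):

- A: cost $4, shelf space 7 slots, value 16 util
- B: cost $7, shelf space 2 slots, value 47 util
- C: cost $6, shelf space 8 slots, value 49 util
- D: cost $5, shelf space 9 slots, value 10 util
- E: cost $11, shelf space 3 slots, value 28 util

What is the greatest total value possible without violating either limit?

Feasible sets respecting both limits:
- B+C: cost 13, shelf space 10, value 96
- A+C: cost 10, shelf space 15, value 65
- A+B: cost 11, shelf space 9, value 63
- C+D: cost 11, shelf space 17, value 59
Best: 96 util.

96 util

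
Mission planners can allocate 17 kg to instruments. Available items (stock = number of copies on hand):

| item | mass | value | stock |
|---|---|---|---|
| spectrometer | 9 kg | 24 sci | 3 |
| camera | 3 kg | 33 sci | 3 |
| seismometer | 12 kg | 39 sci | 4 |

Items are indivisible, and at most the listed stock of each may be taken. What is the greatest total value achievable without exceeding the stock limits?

Best selections within mass 17 and stock limits:
- 3×camera: mass 9, value 99
- 1×spectrometer + 2×camera: mass 15, value 90
Best: 99 sci.

99 sci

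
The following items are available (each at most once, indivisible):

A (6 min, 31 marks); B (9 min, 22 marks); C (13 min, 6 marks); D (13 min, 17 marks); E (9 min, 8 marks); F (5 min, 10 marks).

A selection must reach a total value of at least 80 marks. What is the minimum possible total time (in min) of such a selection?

Subsets with value ≥ 80, sorted by total time:
- A+B+D+F: time 33, value 80
- A+B+D+E+F: time 42, value 88
- A+B+C+D+F: time 46, value 86
Minimum time: 33 min.

33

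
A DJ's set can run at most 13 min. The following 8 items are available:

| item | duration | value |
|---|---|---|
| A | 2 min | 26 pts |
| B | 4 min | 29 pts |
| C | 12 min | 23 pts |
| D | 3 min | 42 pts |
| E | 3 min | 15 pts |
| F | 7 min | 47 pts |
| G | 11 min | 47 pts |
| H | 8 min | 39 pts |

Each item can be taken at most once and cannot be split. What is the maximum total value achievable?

115 pts

Check high-value combinations within 13 min:
- A+D+F: duration 2+3+7=12, value 26+42+47=115
- A+B+D+E: duration 2+4+3+3=12, value 26+29+42+15=112
- A+D+H: duration 2+3+8=13, value 26+42+39=107
- D+E+F: duration 3+3+7=13, value 42+15+47=104
Best: 115 pts.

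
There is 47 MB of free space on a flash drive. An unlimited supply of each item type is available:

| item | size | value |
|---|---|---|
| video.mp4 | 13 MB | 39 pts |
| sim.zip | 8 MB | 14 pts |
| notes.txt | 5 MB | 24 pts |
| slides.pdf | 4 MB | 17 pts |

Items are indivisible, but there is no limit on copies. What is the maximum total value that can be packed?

219 pts

Best value-per-unit is notes.txt at 24/5; filling with it alone gives 9×24 = 216.
Optimal mix: 7×notes.txt + 3×slides.pdf → size 47, value 219.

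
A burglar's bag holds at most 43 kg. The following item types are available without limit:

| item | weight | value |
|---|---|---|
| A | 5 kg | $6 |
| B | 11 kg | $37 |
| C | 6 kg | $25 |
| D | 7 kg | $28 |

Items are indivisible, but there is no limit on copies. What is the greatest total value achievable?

Best value-per-unit is C at 25/6; filling with it alone gives 7×25 = 175.
Optimal mix: 6×C + 1×D → weight 43, value 178.

$178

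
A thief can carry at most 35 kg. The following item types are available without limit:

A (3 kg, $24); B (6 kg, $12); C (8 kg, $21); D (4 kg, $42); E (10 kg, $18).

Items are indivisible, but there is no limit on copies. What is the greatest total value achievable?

Best value-per-unit is D at 42/4; filling with it alone gives 8×42 = 336.
Optimal mix: 1×A + 8×D → weight 35, value 360.

$360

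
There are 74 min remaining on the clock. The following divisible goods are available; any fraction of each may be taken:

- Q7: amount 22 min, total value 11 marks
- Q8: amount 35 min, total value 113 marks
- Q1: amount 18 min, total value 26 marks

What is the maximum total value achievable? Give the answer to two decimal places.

149.50

Take in order of value per unit:
- Q8 (113/35 per unit): all 35 → value 113, running total 113.00
- Q1 (26/18 per unit): all 18 → value 26, running total 139.00
- Q7 (11/22 per unit): 21 of 22 → value 21×11/22 = 10.5000, running total 149.50
Total 149.50.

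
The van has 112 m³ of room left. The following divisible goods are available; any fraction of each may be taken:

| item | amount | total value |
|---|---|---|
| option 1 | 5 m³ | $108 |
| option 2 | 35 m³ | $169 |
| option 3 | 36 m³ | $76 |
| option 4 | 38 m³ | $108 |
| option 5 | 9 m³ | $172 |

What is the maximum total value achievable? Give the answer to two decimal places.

609.78

Take in order of value per unit:
- option 1 (108/5 per unit): all 5 → value 108, running total 108.00
- option 5 (172/9 per unit): all 9 → value 172, running total 280.00
- option 2 (169/35 per unit): all 35 → value 169, running total 449.00
- option 4 (108/38 per unit): all 38 → value 108, running total 557.00
- option 3 (76/36 per unit): 25 of 36 → value 25×76/36 = 52.7778, running total 609.78
Total 609.78.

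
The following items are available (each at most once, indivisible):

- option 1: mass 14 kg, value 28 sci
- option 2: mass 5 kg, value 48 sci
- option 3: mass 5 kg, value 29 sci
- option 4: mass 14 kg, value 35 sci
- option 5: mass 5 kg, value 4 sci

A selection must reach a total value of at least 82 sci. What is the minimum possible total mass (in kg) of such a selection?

Subsets with value ≥ 82, sorted by total mass:
- option 2+option 4: mass 19, value 83
- option 2+option 3+option 4: mass 24, value 112
- option 1+option 2+option 3: mass 24, value 105
- option 2+option 4+option 5: mass 24, value 87
Minimum mass: 19 kg.

19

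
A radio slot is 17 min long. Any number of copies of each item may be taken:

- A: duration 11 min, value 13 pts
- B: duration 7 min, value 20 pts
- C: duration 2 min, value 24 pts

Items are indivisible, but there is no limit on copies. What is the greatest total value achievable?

192 pts

Best value-per-unit is C at 24/2, and filling with it alone uses duration 8×2=16. No mix of the others beats 8×24 = 192.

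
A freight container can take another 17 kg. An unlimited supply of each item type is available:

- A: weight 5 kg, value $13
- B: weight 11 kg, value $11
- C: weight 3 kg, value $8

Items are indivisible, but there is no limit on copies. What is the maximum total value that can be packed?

Best value-per-unit is C at 8/3; filling with it alone gives 5×8 = 40.
Optimal mix: 1×A + 4×C → weight 17, value 45.

$45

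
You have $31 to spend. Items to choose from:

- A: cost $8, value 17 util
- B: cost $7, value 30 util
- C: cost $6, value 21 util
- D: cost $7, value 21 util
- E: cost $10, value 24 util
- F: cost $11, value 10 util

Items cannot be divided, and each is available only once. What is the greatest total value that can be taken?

96 util

Check high-value combinations within $31:
- B+C+D+E: cost 7+6+7+10=30, value 30+21+21+24=96
- A+B+C+E: cost 8+7+6+10=31, value 17+30+21+24=92
- A+B+C+D: cost 8+7+6+7=28, value 17+30+21+21=89
- A+C+D+E: cost 8+6+7+10=31, value 17+21+21+24=83
- B+C+D+F: cost 7+6+7+11=31, value 30+21+21+10=82
Best: 96 util.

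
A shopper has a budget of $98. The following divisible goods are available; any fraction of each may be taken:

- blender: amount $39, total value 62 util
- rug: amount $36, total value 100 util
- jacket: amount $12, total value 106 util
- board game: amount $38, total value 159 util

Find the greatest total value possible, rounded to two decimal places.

384.08

Take in order of value per unit:
- jacket (106/12 per unit): all 12 → value 106, running total 106.00
- board game (159/38 per unit): all 38 → value 159, running total 265.00
- rug (100/36 per unit): all 36 → value 100, running total 365.00
- blender (62/39 per unit): 12 of 39 → value 12×62/39 = 19.0769, running total 384.08
Total 384.08.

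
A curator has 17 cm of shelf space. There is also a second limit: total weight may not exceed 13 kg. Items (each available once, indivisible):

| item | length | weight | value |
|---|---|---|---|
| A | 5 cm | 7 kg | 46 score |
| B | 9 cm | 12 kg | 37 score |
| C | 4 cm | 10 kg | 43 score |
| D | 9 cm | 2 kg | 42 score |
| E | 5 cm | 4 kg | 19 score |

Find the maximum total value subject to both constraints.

Feasible sets respecting both limits:
- A+D: length 14, weight 9, value 88
- C+D: length 13, weight 12, value 85
- A+E: length 10, weight 11, value 65
Best: 88 score.

88 score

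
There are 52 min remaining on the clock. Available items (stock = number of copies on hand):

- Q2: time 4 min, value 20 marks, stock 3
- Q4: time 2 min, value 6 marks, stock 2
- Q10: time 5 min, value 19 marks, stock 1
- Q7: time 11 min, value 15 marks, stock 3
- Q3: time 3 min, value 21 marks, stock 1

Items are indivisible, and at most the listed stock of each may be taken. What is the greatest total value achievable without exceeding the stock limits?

142 marks

Best selections within time 52 and stock limits:
- 3×Q2 + 2×Q4 + 1×Q10 + 2×Q7 + 1×Q3: time 46, value 142
- 3×Q2 + 2×Q4 + 3×Q7 + 1×Q3: time 52, value 138
- 3×Q2 + 1×Q4 + 1×Q10 + 2×Q7 + 1×Q3: time 44, value 136
- 3×Q2 + 1×Q4 + 3×Q7 + 1×Q3: time 50, value 132
Best: 142 marks.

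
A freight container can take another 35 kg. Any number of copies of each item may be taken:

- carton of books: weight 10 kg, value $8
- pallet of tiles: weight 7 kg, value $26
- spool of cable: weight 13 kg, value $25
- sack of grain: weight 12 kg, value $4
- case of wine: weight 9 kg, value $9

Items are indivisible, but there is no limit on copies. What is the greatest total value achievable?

$130

Best value-per-unit is pallet of tiles at 26/7, and filling with it alone uses weight 5×7=35. No mix of the others beats 5×26 = 130.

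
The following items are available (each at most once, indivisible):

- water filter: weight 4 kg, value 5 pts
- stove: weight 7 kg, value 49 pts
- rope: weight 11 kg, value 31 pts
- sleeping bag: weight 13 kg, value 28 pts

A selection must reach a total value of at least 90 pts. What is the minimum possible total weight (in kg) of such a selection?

31

Subsets with value ≥ 90, sorted by total weight:
- stove+rope+sleeping bag: weight 31, value 108
- water filter+stove+rope+sleeping bag: weight 35, value 113
Minimum weight: 31 kg.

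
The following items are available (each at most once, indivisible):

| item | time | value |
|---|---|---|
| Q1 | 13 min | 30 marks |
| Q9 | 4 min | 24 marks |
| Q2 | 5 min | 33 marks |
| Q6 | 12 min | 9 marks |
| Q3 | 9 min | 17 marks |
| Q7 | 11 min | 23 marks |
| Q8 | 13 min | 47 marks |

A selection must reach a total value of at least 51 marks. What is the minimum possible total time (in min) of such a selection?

9

Subsets with value ≥ 51, sorted by total time:
- Q9+Q2: time 9, value 57
- Q2+Q7: time 16, value 56
- Q9+Q8: time 17, value 71
- Q1+Q9: time 17, value 54
Minimum time: 9 min.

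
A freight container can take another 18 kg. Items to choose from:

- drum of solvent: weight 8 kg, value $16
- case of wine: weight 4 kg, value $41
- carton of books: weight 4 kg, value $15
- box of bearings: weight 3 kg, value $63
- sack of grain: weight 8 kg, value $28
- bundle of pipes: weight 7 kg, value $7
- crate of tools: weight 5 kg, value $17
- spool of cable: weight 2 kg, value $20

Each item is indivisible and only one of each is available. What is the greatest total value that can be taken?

$156

Check high-value combinations within 18 kg:
- case of wine+carton of books+box of bearings+crate of tools+spool of cable: weight 4+4+3+5+2=18, value 41+15+63+17+20=156
- case of wine+box of bearings+sack of grain+spool of cable: weight 4+3+8+2=17, value 41+63+28+20=152
- case of wine+box of bearings+crate of tools+spool of cable: weight 4+3+5+2=14, value 41+63+17+20=141
Best: $156.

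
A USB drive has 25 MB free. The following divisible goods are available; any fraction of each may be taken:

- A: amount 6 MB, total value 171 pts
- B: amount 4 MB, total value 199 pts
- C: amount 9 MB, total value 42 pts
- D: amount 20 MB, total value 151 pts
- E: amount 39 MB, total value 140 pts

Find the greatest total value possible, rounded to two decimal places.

Take in order of value per unit:
- B (199/4 per unit): all 4 → value 199, running total 199.00
- A (171/6 per unit): all 6 → value 171, running total 370.00
- D (151/20 per unit): 15 of 20 → value 15×151/20 = 113.2500, running total 483.25
Total 483.25.

483.25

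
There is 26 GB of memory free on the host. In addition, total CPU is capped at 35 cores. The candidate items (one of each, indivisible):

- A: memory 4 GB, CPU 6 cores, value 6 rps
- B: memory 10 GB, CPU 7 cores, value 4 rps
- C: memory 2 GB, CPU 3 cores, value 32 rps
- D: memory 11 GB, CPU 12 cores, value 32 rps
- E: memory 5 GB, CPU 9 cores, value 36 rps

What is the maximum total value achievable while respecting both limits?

106 rps

Feasible sets respecting both limits:
- A+C+D+E: memory 22, CPU 30, value 106
- C+D+E: memory 18, CPU 24, value 100
- A+B+C+E: memory 21, CPU 25, value 78
- A+C+E: memory 11, CPU 18, value 74
Best: 106 rps.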